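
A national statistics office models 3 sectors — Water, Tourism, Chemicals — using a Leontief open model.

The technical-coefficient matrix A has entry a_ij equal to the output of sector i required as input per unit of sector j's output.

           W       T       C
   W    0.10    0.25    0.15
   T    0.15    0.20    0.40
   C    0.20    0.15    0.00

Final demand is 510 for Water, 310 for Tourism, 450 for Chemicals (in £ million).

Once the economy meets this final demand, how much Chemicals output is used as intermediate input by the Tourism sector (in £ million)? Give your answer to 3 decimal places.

z_CT = 144.321

I − A =
  [   0.90    -0.25    -0.15]
  [  -0.15     0.80    -0.40]
  [  -0.20    -0.15     1.00]
Cofactors of I−A, C_ij = (−1)^(i+j)·(minor ij) (rows/columns in the sector order above):
  C_11 = (0.80)(1.00) − (-0.40)(-0.15) = 0.7400
  C_12 = −[(-0.15)(1.00) − (-0.40)(-0.20)] = 0.2300
  C_13 = (-0.15)(-0.15) − (0.80)(-0.20) = 0.1825
  C_21 = −[(-0.25)(1.00) − (-0.15)(-0.15)] = 0.2725
  C_22 = (0.90)(1.00) − (-0.15)(-0.20) = 0.8700
  C_23 = −[(0.90)(-0.15) − (-0.25)(-0.20)] = 0.1850
  C_31 = (-0.25)(-0.40) − (-0.15)(0.80) = 0.2200
  C_32 = −[(0.90)(-0.40) − (-0.15)(-0.15)] = 0.3825
  C_33 = (0.90)(0.80) − (-0.25)(-0.15) = 0.6825
det(I−A) = Σ_j (I−A)_1j·C_1j = (0.90)(0.7400) + (-0.25)(0.2300) + (-0.15)(0.1825) = 0.581125
adj(I−A) = Cᵀ =
  [ 0.7400   0.2725   0.2200]
  [ 0.2300   0.8700   0.3825]
  [ 0.1825   0.1850   0.6825]
(I − A)⁻¹ = adj(I−A) / det(I−A) ≈
  [   1.2734     0.4689     0.3786]
  [   0.3958     1.4971     0.6582]
  [   0.3140     0.3183     1.1744]
First solve x = (I − A)⁻¹ d = adj(I−A)·d / det(I−A); in particular x_T = (0.2300·510 + 0.8700·310 + 0.3825·450) / 0.581125 = 559.125 / 0.581125 ≈ 962.14240.
Intermediate flow from C to T: z_CT = a_CT · x_T = 0.15 × 559.125 / 0.581125 = 83.86875 / 0.581125 ≈ 144.321.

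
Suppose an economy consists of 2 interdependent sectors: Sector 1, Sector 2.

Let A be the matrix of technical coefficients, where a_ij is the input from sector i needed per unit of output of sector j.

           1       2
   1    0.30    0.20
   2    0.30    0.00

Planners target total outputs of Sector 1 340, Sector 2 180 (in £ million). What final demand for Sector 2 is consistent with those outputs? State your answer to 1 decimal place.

I − A =
  [   0.70    -0.20]
  [  -0.30     1.00]
d = (I − A) x:
  d_1 = (+0.70)·340 + (-0.20)·180 = 202.0
  d_2 = (-0.30)·340 + (+1.00)·180 = 78.0

d_2 = 78.0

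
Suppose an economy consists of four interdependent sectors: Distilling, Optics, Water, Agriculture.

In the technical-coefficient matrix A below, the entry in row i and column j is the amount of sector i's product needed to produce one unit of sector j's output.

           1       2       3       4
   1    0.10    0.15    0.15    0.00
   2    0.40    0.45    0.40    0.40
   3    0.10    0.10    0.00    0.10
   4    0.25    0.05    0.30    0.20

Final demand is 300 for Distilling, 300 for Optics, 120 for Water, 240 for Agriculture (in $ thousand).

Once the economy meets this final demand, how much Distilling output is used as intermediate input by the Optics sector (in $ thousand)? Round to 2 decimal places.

I − A =
  [   0.90    -0.15    -0.15     0.00]
  [  -0.40     0.55    -0.40    -0.40]
  [  -0.10    -0.10     1.00    -0.10]
  [  -0.25    -0.05    -0.30     0.80]
Compute the cofactors C_ij = (−1)^(i+j)·(3×3 minor ij) of I−A; the adjugate is their transpose:
adj(I−A) = Cᵀ =
  [ 0.357500   0.128250   0.129000   0.080250]
  [ 0.462000   0.677250   0.459000   0.396000]
  [ 0.099750   0.092250   0.315000   0.085500]
  [ 0.178000   0.117000   0.187125   0.378750]
det(I−A) = Σ_j (I−A)_1j·C_1j = (0.90)(0.357500) + (-0.15)(0.462000) + (-0.15)(0.099750) + (0.00)(0.178000) = 0.2374875
(I − A)⁻¹ = adj(I−A) / det(I−A) ≈
  [   1.5053     0.5400     0.5432     0.3379]
  [   1.9454     2.8517     1.9327     1.6675]
  [   0.4200     0.3884     1.3264     0.3600]
  [   0.7495     0.4927     0.7879     1.5948]
First solve x = (I − A)⁻¹ d = adj(I−A)·d / det(I−A); in particular x_2 = (0.462000·300 + 0.677250·300 + 0.459000·120 + 0.396000·240) / 0.2374875 = 491.895 / 0.2374875 ≈ 2071.2459.
Intermediate flow from 1 to 2: z_12 = a_12 · x_2 = 0.15 × 491.895 / 0.2374875 = 73.78425 / 0.2374875 ≈ 310.69.

z_12 = 310.69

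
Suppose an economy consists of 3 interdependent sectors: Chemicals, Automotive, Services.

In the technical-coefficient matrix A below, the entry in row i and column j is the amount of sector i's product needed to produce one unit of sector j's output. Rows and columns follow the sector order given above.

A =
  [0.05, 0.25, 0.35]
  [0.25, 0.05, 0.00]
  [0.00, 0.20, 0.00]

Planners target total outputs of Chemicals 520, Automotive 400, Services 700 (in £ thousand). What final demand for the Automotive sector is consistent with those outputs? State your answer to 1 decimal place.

I − A =
  [   0.95    -0.25    -0.35]
  [  -0.25     0.95     0.00]
  [   0.00    -0.20     1.00]
d = (I − A) x:
  d_C = (+0.95)·520 + (-0.25)·400 + (-0.35)·700 = 149.0
  d_A = (-0.25)·520 + (+0.95)·400 + (+0.00)·700 = 250.0
  d_S = (+0.00)·520 + (-0.20)·400 + (+1.00)·700 = 620.0

d_A = 250.0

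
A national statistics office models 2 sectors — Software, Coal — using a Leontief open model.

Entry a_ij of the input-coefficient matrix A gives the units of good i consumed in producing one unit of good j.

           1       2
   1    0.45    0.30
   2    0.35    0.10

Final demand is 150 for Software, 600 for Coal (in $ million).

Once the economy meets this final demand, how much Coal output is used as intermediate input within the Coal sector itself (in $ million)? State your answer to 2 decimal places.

z_22 = 98.08

I − A =
  [   0.55    -0.30]
  [  -0.35     0.90]
det(I−A) = (0.55)(0.90) − (-0.30)(-0.35) = 0.3900
adj(I−A) = [[0.90, 0.30], [0.35, 0.55]]
(I − A)⁻¹ = adj(I−A) / det(I−A) ≈
  [   2.3077     0.7692]
  [   0.8974     1.4103]
First solve x = (I − A)⁻¹ d = adj(I−A)·d / det(I−A); in particular x_2 = (0.35·150 + 0.55·600) / 0.3900 = 382.50 / 0.3900 ≈ 980.7692.
Intermediate flow from 2 to 2: z_22 = a_22 · x_2 = 0.10 × 382.50 / 0.3900 = 38.25 / 0.3900 ≈ 98.08.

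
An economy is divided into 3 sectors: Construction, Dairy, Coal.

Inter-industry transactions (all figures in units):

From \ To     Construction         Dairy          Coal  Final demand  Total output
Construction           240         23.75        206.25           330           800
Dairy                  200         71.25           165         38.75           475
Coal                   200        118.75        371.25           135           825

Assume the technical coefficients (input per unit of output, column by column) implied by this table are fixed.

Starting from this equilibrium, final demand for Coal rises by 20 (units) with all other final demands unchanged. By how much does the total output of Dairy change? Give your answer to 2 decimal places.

Technical coefficients a_ij = z_ij / X_j:
  a_11 = 240/800 = 0.30, a_21 = 200/800 = 0.25, a_31 = 200/800 = 0.25
  a_12 = 23.75/475 = 0.05, a_22 = 71.25/475 = 0.15, a_32 = 118.75/475 = 0.25
  a_13 = 206.25/825 = 0.25, a_23 = 165/825 = 0.20, a_33 = 371.25/825 = 0.45
I − A =
  [   0.70    -0.05    -0.25]
  [  -0.25     0.85    -0.20]
  [  -0.25    -0.25     0.55]
Cofactors of I−A, C_ij = (−1)^(i+j)·(minor ij) (rows/columns in the sector order above):
  C_11 = (0.85)(0.55) − (-0.20)(-0.25) = 0.4175
  C_12 = −[(-0.25)(0.55) − (-0.20)(-0.25)] = 0.1875
  C_13 = (-0.25)(-0.25) − (0.85)(-0.25) = 0.2750
  C_21 = −[(-0.05)(0.55) − (-0.25)(-0.25)] = 0.0900
  C_22 = (0.70)(0.55) − (-0.25)(-0.25) = 0.3225
  C_23 = −[(0.70)(-0.25) − (-0.05)(-0.25)] = 0.1875
  C_31 = (-0.05)(-0.20) − (-0.25)(0.85) = 0.2225
  C_32 = −[(0.70)(-0.20) − (-0.25)(-0.25)] = 0.2025
  C_33 = (0.70)(0.85) − (-0.05)(-0.25) = 0.5825
det(I−A) = Σ_j (I−A)_1j·C_1j = (0.70)(0.4175) + (-0.05)(0.1875) + (-0.25)(0.2750) = 0.214125
adj(I−A) = Cᵀ =
  [ 0.4175   0.0900   0.2225]
  [ 0.1875   0.3225   0.2025]
  [ 0.2750   0.1875   0.5825]
(I − A)⁻¹ = adj(I−A) / det(I−A) ≈
  [   1.9498     0.4203     1.0391]
  [   0.8757     1.5061     0.9457]
  [   1.2843     0.8757     2.7204]
Δx = (I − A)⁻¹ Δd with Δd having +20 in the Coal component and 0 elsewhere.
So Δx_2 = L_23 · (+20), where L_23 = adj(I−A)_23 / det(I−A) = 0.2025 / 0.214125.
Δx_2 = 0.2025 × (+20) / 0.214125 = 4.05 / 0.214125 ≈ 18.91.

Δx_2 = 18.91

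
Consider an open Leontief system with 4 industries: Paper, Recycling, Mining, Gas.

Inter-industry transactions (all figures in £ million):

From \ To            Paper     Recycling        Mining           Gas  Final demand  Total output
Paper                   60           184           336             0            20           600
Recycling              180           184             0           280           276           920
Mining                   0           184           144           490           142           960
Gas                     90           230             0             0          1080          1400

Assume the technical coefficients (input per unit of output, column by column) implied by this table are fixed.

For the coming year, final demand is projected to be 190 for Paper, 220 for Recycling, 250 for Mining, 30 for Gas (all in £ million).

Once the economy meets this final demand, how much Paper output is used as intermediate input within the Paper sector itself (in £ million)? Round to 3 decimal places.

z_11 = 53.258

Technical coefficients a_ij = z_ij / X_j:
  a_11 = 60/600 = 0.10, a_21 = 180/600 = 0.30, a_31 = 0/600 = 0.00, a_41 = 90/600 = 0.15
  a_12 = 184/920 = 0.20, a_22 = 184/920 = 0.20, a_32 = 184/920 = 0.20, a_42 = 230/920 = 0.25
  a_13 = 336/960 = 0.35, a_23 = 0/960 = 0.00, a_33 = 144/960 = 0.15, a_43 = 0/960 = 0.00
  a_14 = 0/1400 = 0.00, a_24 = 280/1400 = 0.20, a_34 = 490/1400 = 0.35, a_44 = 0/1400 = 0.00
I − A =
  [   0.90    -0.20    -0.35     0.00]
  [  -0.30     0.80     0.00    -0.20]
  [   0.00    -0.20     0.85    -0.35]
  [  -0.15    -0.25     0.00     1.00]
Compute the cofactors C_ij = (−1)^(i+j)·(3×3 minor ij) of I−A; the adjugate is their transpose:
adj(I−A) = Cᵀ =
  [ 0.637500   0.270625   0.262500   0.146000]
  [ 0.280500   0.746625   0.115500   0.189750]
  [ 0.134250   0.269250   0.609000   0.267000]
  [ 0.165750   0.227250   0.068250   0.540000]
det(I−A) = Σ_j (I−A)_1j·C_1j = (0.90)(0.637500) + (-0.20)(0.280500) + (-0.35)(0.134250) + (0.00)(0.165750) = 0.4706625
(I − A)⁻¹ = adj(I−A) / det(I−A) ≈
  [   1.3545     0.5750     0.5577     0.3102]
  [   0.5960     1.5863     0.2454     0.4032]
  [   0.2852     0.5721     1.2939     0.5673]
  [   0.3522     0.4828     0.1450     1.1473]
First solve x = (I − A)⁻¹ d = adj(I−A)·d / det(I−A); in particular x_1 = (0.637500·190 + 0.270625·220 + 0.262500·250 + 0.146000·30) / 0.4706625 = 250.6675 / 0.4706625 ≈ 532.58439.
Intermediate flow from 1 to 1: z_11 = a_11 · x_1 = 0.10 × 250.6675 / 0.4706625 = 25.06675 / 0.4706625 ≈ 53.258.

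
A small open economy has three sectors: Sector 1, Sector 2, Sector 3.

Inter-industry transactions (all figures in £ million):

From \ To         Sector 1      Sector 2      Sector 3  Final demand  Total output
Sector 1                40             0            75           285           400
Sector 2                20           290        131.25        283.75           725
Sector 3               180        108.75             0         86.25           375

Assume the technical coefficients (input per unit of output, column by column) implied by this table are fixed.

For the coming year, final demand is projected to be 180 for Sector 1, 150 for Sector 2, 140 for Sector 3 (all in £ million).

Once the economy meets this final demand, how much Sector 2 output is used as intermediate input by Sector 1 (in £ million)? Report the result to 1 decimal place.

Technical coefficients a_ij = z_ij / X_j:
  a_11 = 40/400 = 0.10, a_21 = 20/400 = 0.05, a_31 = 180/400 = 0.45
  a_12 = 0/725 = 0.00, a_22 = 290/725 = 0.40, a_32 = 108.75/725 = 0.15
  a_13 = 75/375 = 0.20, a_23 = 131.25/375 = 0.35, a_33 = 0/375 = 0.00
I − A =
  [   0.90     0.00    -0.20]
  [  -0.05     0.60    -0.35]
  [  -0.45    -0.15     1.00]
Cofactors of I−A, C_ij = (−1)^(i+j)·(minor ij) (rows/columns in the sector order above):
  C_11 = (0.60)(1.00) − (-0.35)(-0.15) = 0.5475
  C_12 = −[(-0.05)(1.00) − (-0.35)(-0.45)] = 0.2075
  C_13 = (-0.05)(-0.15) − (0.60)(-0.45) = 0.2775
  C_21 = −[(0.00)(1.00) − (-0.20)(-0.15)] = 0.0300
  C_22 = (0.90)(1.00) − (-0.20)(-0.45) = 0.8100
  C_23 = −[(0.90)(-0.15) − (0.00)(-0.45)] = 0.1350
  C_31 = (0.00)(-0.35) − (-0.20)(0.60) = 0.1200
  C_32 = −[(0.90)(-0.35) − (-0.20)(-0.05)] = 0.3250
  C_33 = (0.90)(0.60) − (0.00)(-0.05) = 0.5400
det(I−A) = Σ_j (I−A)_1j·C_1j = (0.90)(0.5475) + (0.00)(0.2075) + (-0.20)(0.2775) = 0.43725
adj(I−A) = Cᵀ =
  [ 0.5475   0.0300   0.1200]
  [ 0.2075   0.8100   0.3250]
  [ 0.2775   0.1350   0.5400]
(I − A)⁻¹ = adj(I−A) / det(I−A) ≈
  [   1.2521     0.0686     0.2744]
  [   0.4746     1.8525     0.7433]
  [   0.6346     0.3087     1.2350]
First solve x = (I − A)⁻¹ d = adj(I−A)·d / det(I−A); in particular x_1 = (0.5475·180 + 0.0300·150 + 0.1200·140) / 0.43725 = 119.85 / 0.43725 ≈ 274.099.
Intermediate flow from 2 to 1: z_21 = a_21 · x_1 = 0.05 × 119.85 / 0.43725 = 5.9925 / 0.43725 ≈ 13.7.

z_21 = 13.7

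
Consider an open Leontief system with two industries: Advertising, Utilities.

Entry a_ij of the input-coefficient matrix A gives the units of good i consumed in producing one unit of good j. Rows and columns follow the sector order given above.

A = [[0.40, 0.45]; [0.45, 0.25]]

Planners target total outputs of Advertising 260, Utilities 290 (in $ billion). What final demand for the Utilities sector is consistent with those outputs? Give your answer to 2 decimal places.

I − A =
  [   0.60    -0.45]
  [  -0.45     0.75]
d = (I − A) x:
  d_1 = (+0.60)·260 + (-0.45)·290 = 25.50
  d_2 = (-0.45)·260 + (+0.75)·290 = 100.50

d_2 = 100.50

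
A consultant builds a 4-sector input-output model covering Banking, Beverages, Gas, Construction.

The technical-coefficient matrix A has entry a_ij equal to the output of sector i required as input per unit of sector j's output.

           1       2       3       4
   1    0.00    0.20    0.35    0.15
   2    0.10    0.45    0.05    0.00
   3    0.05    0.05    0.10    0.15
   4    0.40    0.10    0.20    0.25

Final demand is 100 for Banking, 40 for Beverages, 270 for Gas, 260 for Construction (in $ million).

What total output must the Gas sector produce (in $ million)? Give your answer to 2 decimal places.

x_3 = 450.16

I − A =
  [   1.00    -0.20    -0.35    -0.15]
  [  -0.10     0.55    -0.05     0.00]
  [  -0.05    -0.05     0.90    -0.15]
  [  -0.40    -0.10    -0.20     0.75]
Compute the cofactors C_ij = (−1)^(i+j)·(3×3 minor ij) of I−A; the adjugate is their transpose:
adj(I−A) = Cᵀ =
  [ 0.352125   0.162375   0.169125   0.104250]
  [ 0.069375   0.555375   0.063750   0.026625]
  [ 0.058875   0.069750   0.363000   0.084375]
  [ 0.212750   0.179250   0.195500   0.462625]
det(I−A) = Σ_j (I−A)_1j·C_1j = (1.00)(0.352125) + (-0.20)(0.069375) + (-0.35)(0.058875) + (-0.15)(0.212750) = 0.28573125
(I − A)⁻¹ = adj(I−A) / det(I−A) ≈
  [   1.2324     0.5683     0.5919     0.3649]
  [   0.2428     1.9437     0.2231     0.0932]
  [   0.2061     0.2441     1.2704     0.2953]
  [   0.7446     0.6273     0.6842     1.6191]
x = (I − A)⁻¹ d = adj(I−A)·d / det(I−A), with det(I−A) = 0.28573125:
  x_1 = (0.352125·100 + 0.162375·40 + 0.169125·270 + 0.104250·260) / 0.28573125 = 114.47625 / 0.28573125 ≈ 400.64
  x_2 = (0.069375·100 + 0.555375·40 + 0.063750·270 + 0.026625·260) / 0.28573125 = 53.2875 / 0.28573125 ≈ 186.50
  x_3 = (0.058875·100 + 0.069750·40 + 0.363000·270 + 0.084375·260) / 0.28573125 = 128.625 / 0.28573125 ≈ 450.16
  x_4 = (0.212750·100 + 0.179250·40 + 0.195500·270 + 0.462625·260) / 0.28573125 = 201.5125 / 0.28573125 ≈ 705.25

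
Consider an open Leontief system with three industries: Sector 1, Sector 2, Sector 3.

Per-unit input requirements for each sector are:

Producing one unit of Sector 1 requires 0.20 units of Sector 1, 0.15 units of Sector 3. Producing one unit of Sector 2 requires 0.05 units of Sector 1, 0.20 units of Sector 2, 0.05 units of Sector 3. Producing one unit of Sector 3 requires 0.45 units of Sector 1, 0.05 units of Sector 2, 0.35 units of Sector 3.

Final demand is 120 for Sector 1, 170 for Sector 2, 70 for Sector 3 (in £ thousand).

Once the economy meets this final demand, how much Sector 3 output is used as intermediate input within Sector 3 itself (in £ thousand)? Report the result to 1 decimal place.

z_33 = 65.5

I − A =
  [   0.80    -0.05    -0.45]
  [   0.00     0.80    -0.05]
  [  -0.15    -0.05     0.65]
Cofactors of I−A, C_ij = (−1)^(i+j)·(minor ij) (rows/columns in the sector order above):
  C_11 = (0.80)(0.65) − (-0.05)(-0.05) = 0.5175
  C_12 = −[(0.00)(0.65) − (-0.05)(-0.15)] = 0.0075
  C_13 = (0.00)(-0.05) − (0.80)(-0.15) = 0.1200
  C_21 = −[(-0.05)(0.65) − (-0.45)(-0.05)] = 0.0550
  C_22 = (0.80)(0.65) − (-0.45)(-0.15) = 0.4525
  C_23 = −[(0.80)(-0.05) − (-0.05)(-0.15)] = 0.0475
  C_31 = (-0.05)(-0.05) − (-0.45)(0.80) = 0.3625
  C_32 = −[(0.80)(-0.05) − (-0.45)(0.00)] = 0.0400
  C_33 = (0.80)(0.80) − (-0.05)(0.00) = 0.6400
det(I−A) = Σ_j (I−A)_1j·C_1j = (0.80)(0.5175) + (-0.05)(0.0075) + (-0.45)(0.1200) = 0.359625
adj(I−A) = Cᵀ =
  [ 0.5175   0.0550   0.3625]
  [ 0.0075   0.4525   0.0400]
  [ 0.1200   0.0475   0.6400]
(I − A)⁻¹ = adj(I−A) / det(I−A) ≈
  [   1.4390     0.1529     1.0080]
  [   0.0209     1.2583     0.1112]
  [   0.3337     0.1321     1.7796]
First solve x = (I − A)⁻¹ d = adj(I−A)·d / det(I−A); in particular x_3 = (0.1200·120 + 0.0475·170 + 0.6400·70) / 0.359625 = 67.275 / 0.359625 ≈ 187.070.
Intermediate flow from 3 to 3: z_33 = a_33 · x_3 = 0.35 × 67.275 / 0.359625 = 23.54625 / 0.359625 ≈ 65.5.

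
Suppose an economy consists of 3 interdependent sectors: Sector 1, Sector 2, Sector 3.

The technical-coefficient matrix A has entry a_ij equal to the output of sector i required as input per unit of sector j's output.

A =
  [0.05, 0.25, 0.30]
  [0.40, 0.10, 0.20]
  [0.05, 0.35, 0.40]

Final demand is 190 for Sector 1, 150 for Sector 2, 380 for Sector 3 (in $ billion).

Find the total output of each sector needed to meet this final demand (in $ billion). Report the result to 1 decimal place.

x_1 = 758.4, x_2 = 756.6, x_3 = 1137.9

I − A =
  [   0.95    -0.25    -0.30]
  [  -0.40     0.90    -0.20]
  [  -0.05    -0.35     0.60]
Cofactors of I−A, C_ij = (−1)^(i+j)·(minor ij) (rows/columns in the sector order above):
  C_11 = (0.90)(0.60) − (-0.20)(-0.35) = 0.4700
  C_12 = −[(-0.40)(0.60) − (-0.20)(-0.05)] = 0.2500
  C_13 = (-0.40)(-0.35) − (0.90)(-0.05) = 0.1850
  C_21 = −[(-0.25)(0.60) − (-0.30)(-0.35)] = 0.2550
  C_22 = (0.95)(0.60) − (-0.30)(-0.05) = 0.5550
  C_23 = −[(0.95)(-0.35) − (-0.25)(-0.05)] = 0.3450
  C_31 = (-0.25)(-0.20) − (-0.30)(0.90) = 0.3200
  C_32 = −[(0.95)(-0.20) − (-0.30)(-0.40)] = 0.3100
  C_33 = (0.95)(0.90) − (-0.25)(-0.40) = 0.7550
det(I−A) = Σ_j (I−A)_1j·C_1j = (0.95)(0.4700) + (-0.25)(0.2500) + (-0.30)(0.1850) = 0.3285
adj(I−A) = Cᵀ =
  [ 0.4700   0.2550   0.3200]
  [ 0.2500   0.5550   0.3100]
  [ 0.1850   0.3450   0.7550]
(I − A)⁻¹ = adj(I−A) / det(I−A) ≈
  [   1.4307     0.7763     0.9741]
  [   0.7610     1.6895     0.9437]
  [   0.5632     1.0502     2.2983]
x = (I − A)⁻¹ d = adj(I−A)·d / det(I−A), with det(I−A) = 0.3285:
  x_1 = (0.4700·190 + 0.2550·150 + 0.3200·380) / 0.3285 = 249.15 / 0.3285 ≈ 758.4
  x_2 = (0.2500·190 + 0.5550·150 + 0.3100·380) / 0.3285 = 248.55 / 0.3285 ≈ 756.6
  x_3 = (0.1850·190 + 0.3450·150 + 0.7550·380) / 0.3285 = 373.80 / 0.3285 ≈ 1137.9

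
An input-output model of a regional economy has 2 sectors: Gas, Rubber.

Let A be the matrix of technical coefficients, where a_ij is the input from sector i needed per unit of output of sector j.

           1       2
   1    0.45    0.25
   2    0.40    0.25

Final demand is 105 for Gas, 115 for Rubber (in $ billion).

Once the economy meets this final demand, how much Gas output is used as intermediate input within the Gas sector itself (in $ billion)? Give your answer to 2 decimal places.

I − A =
  [   0.55    -0.25]
  [  -0.40     0.75]
det(I−A) = (0.55)(0.75) − (-0.25)(-0.40) = 0.3125
adj(I−A) = [[0.75, 0.25], [0.40, 0.55]]
(I − A)⁻¹ = adj(I−A) / det(I−A) ≈
  [   2.4000     0.8000]
  [   1.2800     1.7600]
First solve x = (I − A)⁻¹ d = adj(I−A)·d / det(I−A); in particular x_1 = (0.75·105 + 0.25·115) / 0.3125 = 107.50 / 0.3125 = 344.0000.
Intermediate flow from 1 to 1: z_11 = a_11 · x_1 = 0.45 × 107.50 / 0.3125 = 48.375 / 0.3125 = 154.80.

z_11 = 154.80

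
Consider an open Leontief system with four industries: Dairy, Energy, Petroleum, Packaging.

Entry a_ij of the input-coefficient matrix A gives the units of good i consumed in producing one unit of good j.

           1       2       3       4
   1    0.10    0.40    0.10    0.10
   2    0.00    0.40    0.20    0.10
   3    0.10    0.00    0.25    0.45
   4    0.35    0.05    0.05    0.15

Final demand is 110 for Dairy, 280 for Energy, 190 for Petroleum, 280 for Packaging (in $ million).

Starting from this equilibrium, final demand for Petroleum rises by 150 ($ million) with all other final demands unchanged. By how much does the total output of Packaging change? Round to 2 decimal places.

Δx_4 = 48.31

I − A =
  [   0.90    -0.40    -0.10    -0.10]
  [   0.00     0.60    -0.20    -0.10]
  [  -0.10     0.00     0.75    -0.45]
  [  -0.35    -0.05    -0.05     0.85]
Compute the cofactors C_ij = (−1)^(i+j)·(3×3 minor ij) of I−A; the adjugate is their transpose:
adj(I−A) = Cᵀ =
  [ 0.36075   0.25200   0.12450   0.13800]
  [ 0.07525   0.50250   0.15400   0.14950]
  [ 0.14500   0.11775   0.41950   0.25300]
  [ 0.16150   0.14025   0.08500   0.39100]
det(I−A) = Σ_j (I−A)_1j·C_1j = (0.90)(0.36075) + (-0.40)(0.07525) + (-0.10)(0.14500) + (-0.10)(0.16150) = 0.263925
(I − A)⁻¹ = adj(I−A) / det(I−A) ≈
  [   1.3669     0.9548     0.4717     0.5229]
  [   0.2851     1.9039     0.5835     0.5664]
  [   0.5494     0.4461     1.5895     0.9586]
  [   0.6119     0.5314     0.3221     1.4815]
Δx = (I − A)⁻¹ Δd with Δd having +150 in the Petroleum component and 0 elsewhere.
So Δx_4 = L_43 · (+150), where L_43 = adj(I−A)_43 / det(I−A) = 0.08500 / 0.263925.
Δx_4 = 0.08500 × (+150) / 0.263925 = 12.75 / 0.263925 ≈ 48.31.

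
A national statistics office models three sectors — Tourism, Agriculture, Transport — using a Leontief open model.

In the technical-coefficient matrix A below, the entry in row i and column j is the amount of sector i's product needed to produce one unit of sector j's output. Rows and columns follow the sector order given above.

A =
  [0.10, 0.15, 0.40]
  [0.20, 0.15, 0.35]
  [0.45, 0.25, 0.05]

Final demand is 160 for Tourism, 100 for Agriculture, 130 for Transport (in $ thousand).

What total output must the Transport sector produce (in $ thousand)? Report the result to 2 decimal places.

I − A =
  [   0.90    -0.15    -0.40]
  [  -0.20     0.85    -0.35]
  [  -0.45    -0.25     0.95]
Cofactors of I−A, C_ij = (−1)^(i+j)·(minor ij) (rows/columns in the sector order above):
  C_11 = (0.85)(0.95) − (-0.35)(-0.25) = 0.7200
  C_12 = −[(-0.20)(0.95) − (-0.35)(-0.45)] = 0.3475
  C_13 = (-0.20)(-0.25) − (0.85)(-0.45) = 0.4325
  C_21 = −[(-0.15)(0.95) − (-0.40)(-0.25)] = 0.2425
  C_22 = (0.90)(0.95) − (-0.40)(-0.45) = 0.6750
  C_23 = −[(0.90)(-0.25) − (-0.15)(-0.45)] = 0.2925
  C_31 = (-0.15)(-0.35) − (-0.40)(0.85) = 0.3925
  C_32 = −[(0.90)(-0.35) − (-0.40)(-0.20)] = 0.3950
  C_33 = (0.90)(0.85) − (-0.15)(-0.20) = 0.7350
det(I−A) = Σ_j (I−A)_1j·C_1j = (0.90)(0.7200) + (-0.15)(0.3475) + (-0.40)(0.4325) = 0.422875
adj(I−A) = Cᵀ =
  [ 0.7200   0.2425   0.3925]
  [ 0.3475   0.6750   0.3950]
  [ 0.4325   0.2925   0.7350]
(I − A)⁻¹ = adj(I−A) / det(I−A) ≈
  [   1.7026     0.5735     0.9282]
  [   0.8218     1.5962     0.9341]
  [   1.0228     0.6917     1.7381]
x = (I − A)⁻¹ d = adj(I−A)·d / det(I−A), with det(I−A) = 0.422875:
  x_1 = (0.7200·160 + 0.2425·100 + 0.3925·130) / 0.422875 = 190.475 / 0.422875 ≈ 450.43
  x_2 = (0.3475·160 + 0.6750·100 + 0.3950·130) / 0.422875 = 174.45 / 0.422875 ≈ 412.53
  x_3 = (0.4325·160 + 0.2925·100 + 0.7350·130) / 0.422875 = 194.00 / 0.422875 ≈ 458.76

x_3 = 458.76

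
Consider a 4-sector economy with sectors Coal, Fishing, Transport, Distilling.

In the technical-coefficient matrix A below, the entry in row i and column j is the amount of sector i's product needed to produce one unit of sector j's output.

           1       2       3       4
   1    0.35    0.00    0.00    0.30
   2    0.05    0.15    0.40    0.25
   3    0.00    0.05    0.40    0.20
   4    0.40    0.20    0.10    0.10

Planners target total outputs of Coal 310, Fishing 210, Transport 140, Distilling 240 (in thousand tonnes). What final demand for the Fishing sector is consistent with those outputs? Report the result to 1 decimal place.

I − A =
  [   0.65     0.00     0.00    -0.30]
  [  -0.05     0.85    -0.40    -0.25]
  [   0.00    -0.05     0.60    -0.20]
  [  -0.40    -0.20    -0.10     0.90]
d = (I − A) x:
  d_1 = (+0.65)·310 + (+0.00)·210 + (+0.00)·140 + (-0.30)·240 = 129.5
  d_2 = (-0.05)·310 + (+0.85)·210 + (-0.40)·140 + (-0.25)·240 = 47.0
  d_3 = (+0.00)·310 + (-0.05)·210 + (+0.60)·140 + (-0.20)·240 = 25.5
  d_4 = (-0.40)·310 + (-0.20)·210 + (-0.10)·140 + (+0.90)·240 = 36.0

d_2 = 47.0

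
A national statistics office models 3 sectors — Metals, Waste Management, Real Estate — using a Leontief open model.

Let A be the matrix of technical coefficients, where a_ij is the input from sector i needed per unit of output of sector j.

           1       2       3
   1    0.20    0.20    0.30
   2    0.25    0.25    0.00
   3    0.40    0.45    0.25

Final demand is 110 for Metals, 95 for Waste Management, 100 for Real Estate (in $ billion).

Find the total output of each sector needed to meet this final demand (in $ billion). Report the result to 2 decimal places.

I − A =
  [   0.80    -0.20    -0.30]
  [  -0.25     0.75     0.00]
  [  -0.40    -0.45     0.75]
Cofactors of I−A, C_ij = (−1)^(i+j)·(minor ij) (rows/columns in the sector order above):
  C_11 = (0.75)(0.75) − (0.00)(-0.45) = 0.5625
  C_12 = −[(-0.25)(0.75) − (0.00)(-0.40)] = 0.1875
  C_13 = (-0.25)(-0.45) − (0.75)(-0.40) = 0.4125
  C_21 = −[(-0.20)(0.75) − (-0.30)(-0.45)] = 0.2850
  C_22 = (0.80)(0.75) − (-0.30)(-0.40) = 0.4800
  C_23 = −[(0.80)(-0.45) − (-0.20)(-0.40)] = 0.4400
  C_31 = (-0.20)(0.00) − (-0.30)(0.75) = 0.2250
  C_32 = −[(0.80)(0.00) − (-0.30)(-0.25)] = 0.0750
  C_33 = (0.80)(0.75) − (-0.20)(-0.25) = 0.5500
det(I−A) = Σ_j (I−A)_1j·C_1j = (0.80)(0.5625) + (-0.20)(0.1875) + (-0.30)(0.4125) = 0.28875
adj(I−A) = Cᵀ =
  [ 0.5625   0.2850   0.2250]
  [ 0.1875   0.4800   0.0750]
  [ 0.4125   0.4400   0.5500]
(I − A)⁻¹ = adj(I−A) / det(I−A) ≈
  [   1.9481     0.9870     0.7792]
  [   0.6494     1.6623     0.2597]
  [   1.4286     1.5238     1.9048]
x = (I − A)⁻¹ d = adj(I−A)·d / det(I−A), with det(I−A) = 0.28875:
  x_1 = (0.5625·110 + 0.2850·95 + 0.2250·100) / 0.28875 = 111.45 / 0.28875 ≈ 385.97
  x_2 = (0.1875·110 + 0.4800·95 + 0.0750·100) / 0.28875 = 73.725 / 0.28875 ≈ 255.32
  x_3 = (0.4125·110 + 0.4400·95 + 0.5500·100) / 0.28875 = 142.175 / 0.28875 ≈ 492.38

x_1 = 385.97, x_2 = 255.32, x_3 = 492.38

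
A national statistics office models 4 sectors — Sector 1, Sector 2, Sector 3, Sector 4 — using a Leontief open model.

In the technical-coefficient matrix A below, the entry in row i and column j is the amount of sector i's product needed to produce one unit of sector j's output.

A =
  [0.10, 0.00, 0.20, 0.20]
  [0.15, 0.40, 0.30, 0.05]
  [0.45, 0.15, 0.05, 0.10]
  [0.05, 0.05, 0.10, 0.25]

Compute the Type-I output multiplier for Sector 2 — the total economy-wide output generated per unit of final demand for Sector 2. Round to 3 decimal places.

I − A =
  [   0.90     0.00    -0.20    -0.20]
  [  -0.15     0.60    -0.30    -0.05]
  [  -0.45    -0.15     0.95    -0.10]
  [  -0.05    -0.05    -0.10     0.75]
Compute the cofactors C_ij = (−1)^(i+j)·(3×3 minor ij) of I−A; the adjugate is their transpose:
adj(I−A) = Cᵀ =
  [ 0.383125   0.036000   0.104500   0.118500]
  [ 0.212750   0.545250   0.230000   0.123750]
  [ 0.222375   0.108750   0.395250   0.119250]
  [ 0.069375   0.053250   0.075000   0.414000]
det(I−A) = Σ_j (I−A)_1j·C_1j = (0.90)(0.383125) + (0.00)(0.212750) + (-0.20)(0.222375) + (-0.20)(0.069375) = 0.2864625
(I − A)⁻¹ = adj(I−A) / det(I−A) ≈
  [   1.3374     0.1257     0.3648     0.4137]
  [   0.7427     1.9034     0.8029     0.4320]
  [   0.7763     0.3796     1.3798     0.4163]
  [   0.2422     0.1859     0.2618     1.4452]
The output multiplier for sector j is the column-j sum of the Leontief inverse (I − A)⁻¹ = adj(I−A) / det(I−A).
Column 2 of adj(I−A): (0.036000, 0.545250, 0.108750, 0.053250); det(I−A) = 0.2864625.
m_2 = (0.036000 + 0.545250 + 0.108750 + 0.053250) / 0.2864625 = 0.74325 / 0.2864625 ≈ 2.595.

m_2 = 2.595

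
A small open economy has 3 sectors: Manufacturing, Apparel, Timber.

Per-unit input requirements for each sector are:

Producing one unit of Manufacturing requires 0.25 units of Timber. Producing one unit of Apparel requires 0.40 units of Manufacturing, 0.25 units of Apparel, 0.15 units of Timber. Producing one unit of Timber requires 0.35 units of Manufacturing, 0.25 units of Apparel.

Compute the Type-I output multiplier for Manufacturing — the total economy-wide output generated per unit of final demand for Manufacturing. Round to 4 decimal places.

m_M = 1.5477

I − A =
  [   1.00    -0.40    -0.35]
  [   0.00     0.75    -0.25]
  [  -0.25    -0.15     1.00]
Cofactors of I−A, C_ij = (−1)^(i+j)·(minor ij) (rows/columns in the sector order above):
  C_11 = (0.75)(1.00) − (-0.25)(-0.15) = 0.7125
  C_12 = −[(0.00)(1.00) − (-0.25)(-0.25)] = 0.0625
  C_13 = (0.00)(-0.15) − (0.75)(-0.25) = 0.1875
  C_21 = −[(-0.40)(1.00) − (-0.35)(-0.15)] = 0.4525
  C_22 = (1.00)(1.00) − (-0.35)(-0.25) = 0.9125
  C_23 = −[(1.00)(-0.15) − (-0.40)(-0.25)] = 0.2500
  C_31 = (-0.40)(-0.25) − (-0.35)(0.75) = 0.3625
  C_32 = −[(1.00)(-0.25) − (-0.35)(0.00)] = 0.2500
  C_33 = (1.00)(0.75) − (-0.40)(0.00) = 0.7500
det(I−A) = Σ_j (I−A)_1j·C_1j = (1.00)(0.7125) + (-0.40)(0.0625) + (-0.35)(0.1875) = 0.621875
adj(I−A) = Cᵀ =
  [ 0.7125   0.4525   0.3625]
  [ 0.0625   0.9125   0.2500]
  [ 0.1875   0.2500   0.7500]
(I − A)⁻¹ = adj(I−A) / det(I−A) ≈
  [   1.14573     0.72764     0.58291]
  [   0.10050     1.46734     0.40201]
  [   0.30151     0.40201     1.20603]
The output multiplier for sector j is the column-j sum of the Leontief inverse (I − A)⁻¹ = adj(I−A) / det(I−A).
Column M of adj(I−A): (0.7125, 0.0625, 0.1875); det(I−A) = 0.621875.
m_M = (0.7125 + 0.0625 + 0.1875) / 0.621875 = 0.9625 / 0.621875 ≈ 1.5477.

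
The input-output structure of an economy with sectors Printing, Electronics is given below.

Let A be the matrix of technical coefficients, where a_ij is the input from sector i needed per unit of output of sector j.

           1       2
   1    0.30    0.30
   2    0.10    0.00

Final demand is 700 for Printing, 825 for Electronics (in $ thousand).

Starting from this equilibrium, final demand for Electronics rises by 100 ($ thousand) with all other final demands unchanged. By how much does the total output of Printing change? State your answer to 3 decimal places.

I − A =
  [   0.70    -0.30]
  [  -0.10     1.00]
det(I−A) = (0.70)(1.00) − (-0.30)(-0.10) = 0.6700
adj(I−A) = [[1.00, 0.30], [0.10, 0.70]]
(I − A)⁻¹ = adj(I−A) / det(I−A) ≈
  [   1.4925     0.4478]
  [   0.1493     1.0448]
Δx = (I − A)⁻¹ Δd with Δd having +100 in the Electronics component and 0 elsewhere.
So Δx_1 = L_12 · (+100), where L_12 = adj(I−A)_12 / det(I−A) = 0.30 / 0.6700.
Δx_1 = 0.30 × (+100) / 0.6700 = 30.00 / 0.6700 ≈ 44.776.

Δx_1 = 44.776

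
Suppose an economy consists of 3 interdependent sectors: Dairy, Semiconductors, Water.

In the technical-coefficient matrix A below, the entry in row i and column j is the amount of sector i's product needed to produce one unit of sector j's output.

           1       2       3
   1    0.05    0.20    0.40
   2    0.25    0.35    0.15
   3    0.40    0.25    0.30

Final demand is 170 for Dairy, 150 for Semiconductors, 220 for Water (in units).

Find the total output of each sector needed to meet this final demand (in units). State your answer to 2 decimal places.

I − A =
  [   0.95    -0.20    -0.40]
  [  -0.25     0.65    -0.15]
  [  -0.40    -0.25     0.70]
Cofactors of I−A, C_ij = (−1)^(i+j)·(minor ij) (rows/columns in the sector order above):
  C_11 = (0.65)(0.70) − (-0.15)(-0.25) = 0.4175
  C_12 = −[(-0.25)(0.70) − (-0.15)(-0.40)] = 0.2350
  C_13 = (-0.25)(-0.25) − (0.65)(-0.40) = 0.3225
  C_21 = −[(-0.20)(0.70) − (-0.40)(-0.25)] = 0.2400
  C_22 = (0.95)(0.70) − (-0.40)(-0.40) = 0.5050
  C_23 = −[(0.95)(-0.25) − (-0.20)(-0.40)] = 0.3175
  C_31 = (-0.20)(-0.15) − (-0.40)(0.65) = 0.2900
  C_32 = −[(0.95)(-0.15) − (-0.40)(-0.25)] = 0.2425
  C_33 = (0.95)(0.65) − (-0.20)(-0.25) = 0.5675
det(I−A) = Σ_j (I−A)_1j·C_1j = (0.95)(0.4175) + (-0.20)(0.2350) + (-0.40)(0.3225) = 0.220625
adj(I−A) = Cᵀ =
  [ 0.4175   0.2400   0.2900]
  [ 0.2350   0.5050   0.2425]
  [ 0.3225   0.3175   0.5675]
(I − A)⁻¹ = adj(I−A) / det(I−A) ≈
  [   1.8924     1.0878     1.3144]
  [   1.0652     2.2890     1.0992]
  [   1.4618     1.4391     2.5722]
x = (I − A)⁻¹ d = adj(I−A)·d / det(I−A), with det(I−A) = 0.220625:
  x_1 = (0.4175·170 + 0.2400·150 + 0.2900·220) / 0.220625 = 170.775 / 0.220625 ≈ 774.05
  x_2 = (0.2350·170 + 0.5050·150 + 0.2425·220) / 0.220625 = 169.05 / 0.220625 ≈ 766.23
  x_3 = (0.3225·170 + 0.3175·150 + 0.5675·220) / 0.220625 = 227.30 / 0.220625 ≈ 1030.25

x_1 = 774.05, x_2 = 766.23, x_3 = 1030.25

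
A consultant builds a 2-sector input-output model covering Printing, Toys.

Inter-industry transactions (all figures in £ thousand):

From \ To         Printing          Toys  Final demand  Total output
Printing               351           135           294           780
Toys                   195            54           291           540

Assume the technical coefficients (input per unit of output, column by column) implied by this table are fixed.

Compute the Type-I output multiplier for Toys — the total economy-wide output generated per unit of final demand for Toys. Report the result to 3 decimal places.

Technical coefficients a_ij = z_ij / X_j:
  a_PP = 351/780 = 0.45, a_TP = 195/780 = 0.25
  a_PT = 135/540 = 0.25, a_TT = 54/540 = 0.10
I − A =
  [   0.55    -0.25]
  [  -0.25     0.90]
det(I−A) = (0.55)(0.90) − (-0.25)(-0.25) = 0.4325
adj(I−A) = [[0.90, 0.25], [0.25, 0.55]]
(I − A)⁻¹ = adj(I−A) / det(I−A) ≈
  [   2.0809     0.5780]
  [   0.5780     1.2717]
The output multiplier for sector j is the column-j sum of the Leontief inverse (I − A)⁻¹ = adj(I−A) / det(I−A).
Column T of adj(I−A): (0.25, 0.55); det(I−A) = 0.4325.
m_T = (0.25 + 0.55) / 0.4325 = 0.80 / 0.4325 ≈ 1.850.

m_T = 1.850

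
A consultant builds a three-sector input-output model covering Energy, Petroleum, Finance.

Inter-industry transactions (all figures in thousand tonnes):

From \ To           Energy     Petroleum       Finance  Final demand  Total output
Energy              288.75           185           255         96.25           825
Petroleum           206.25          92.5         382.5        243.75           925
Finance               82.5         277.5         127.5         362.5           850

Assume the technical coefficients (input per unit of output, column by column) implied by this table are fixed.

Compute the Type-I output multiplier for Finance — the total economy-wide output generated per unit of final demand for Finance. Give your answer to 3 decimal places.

m_3 = 4.092

Technical coefficients a_ij = z_ij / X_j:
  a_11 = 288.75/825 = 0.35, a_21 = 206.25/825 = 0.25, a_31 = 82.5/825 = 0.10
  a_12 = 185/925 = 0.20, a_22 = 92.5/925 = 0.10, a_32 = 277.5/925 = 0.30
  a_13 = 255/850 = 0.30, a_23 = 382.5/850 = 0.45, a_33 = 127.5/850 = 0.15
I − A =
  [   0.65    -0.20    -0.30]
  [  -0.25     0.90    -0.45]
  [  -0.10    -0.30     0.85]
Cofactors of I−A, C_ij = (−1)^(i+j)·(minor ij) (rows/columns in the sector order above):
  C_11 = (0.90)(0.85) − (-0.45)(-0.30) = 0.6300
  C_12 = −[(-0.25)(0.85) − (-0.45)(-0.10)] = 0.2575
  C_13 = (-0.25)(-0.30) − (0.90)(-0.10) = 0.1650
  C_21 = −[(-0.20)(0.85) − (-0.30)(-0.30)] = 0.2600
  C_22 = (0.65)(0.85) − (-0.30)(-0.10) = 0.5225
  C_23 = −[(0.65)(-0.30) − (-0.20)(-0.10)] = 0.2150
  C_31 = (-0.20)(-0.45) − (-0.30)(0.90) = 0.3600
  C_32 = −[(0.65)(-0.45) − (-0.30)(-0.25)] = 0.3675
  C_33 = (0.65)(0.90) − (-0.20)(-0.25) = 0.5350
det(I−A) = Σ_j (I−A)_1j·C_1j = (0.65)(0.6300) + (-0.20)(0.2575) + (-0.30)(0.1650) = 0.3085
adj(I−A) = Cᵀ =
  [ 0.6300   0.2600   0.3600]
  [ 0.2575   0.5225   0.3675]
  [ 0.1650   0.2150   0.5350]
(I − A)⁻¹ = adj(I−A) / det(I−A) ≈
  [   2.0421     0.8428     1.1669]
  [   0.8347     1.6937     1.1912]
  [   0.5348     0.6969     1.7342]
The output multiplier for sector j is the column-j sum of the Leontief inverse (I − A)⁻¹ = adj(I−A) / det(I−A).
Column 3 of adj(I−A): (0.3600, 0.3675, 0.5350); det(I−A) = 0.3085.
m_3 = (0.3600 + 0.3675 + 0.5350) / 0.3085 = 1.2625 / 0.3085 ≈ 4.092.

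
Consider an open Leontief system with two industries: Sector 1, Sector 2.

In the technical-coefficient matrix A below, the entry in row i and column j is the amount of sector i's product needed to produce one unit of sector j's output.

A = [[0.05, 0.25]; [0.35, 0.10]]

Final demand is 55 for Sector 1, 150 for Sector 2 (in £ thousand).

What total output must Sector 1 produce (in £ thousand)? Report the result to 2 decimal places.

I − A =
  [   0.95    -0.25]
  [  -0.35     0.90]
det(I−A) = (0.95)(0.90) − (-0.25)(-0.35) = 0.7675
adj(I−A) = [[0.90, 0.25], [0.35, 0.95]]
(I − A)⁻¹ = adj(I−A) / det(I−A) ≈
  [   1.1726     0.3257]
  [   0.4560     1.2378]
x = (I − A)⁻¹ d = adj(I−A)·d / det(I−A), with det(I−A) = 0.7675:
  x_1 = (0.90·55 + 0.25·150) / 0.7675 = 87.00 / 0.7675 ≈ 113.36
  x_2 = (0.35·55 + 0.95·150) / 0.7675 = 161.75 / 0.7675 ≈ 210.75

x_1 = 113.36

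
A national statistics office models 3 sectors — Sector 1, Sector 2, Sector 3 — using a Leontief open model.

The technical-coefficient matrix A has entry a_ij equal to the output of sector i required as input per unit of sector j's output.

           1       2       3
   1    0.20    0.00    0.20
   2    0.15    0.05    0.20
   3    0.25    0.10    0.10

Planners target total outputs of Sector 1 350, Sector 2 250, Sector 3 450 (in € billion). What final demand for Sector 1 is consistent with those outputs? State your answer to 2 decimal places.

I − A =
  [   0.80     0.00    -0.20]
  [  -0.15     0.95    -0.20]
  [  -0.25    -0.10     0.90]
d = (I − A) x:
  d_1 = (+0.80)·350 + (+0.00)·250 + (-0.20)·450 = 190.00
  d_2 = (-0.15)·350 + (+0.95)·250 + (-0.20)·450 = 95.00
  d_3 = (-0.25)·350 + (-0.10)·250 + (+0.90)·450 = 292.50

d_1 = 190.00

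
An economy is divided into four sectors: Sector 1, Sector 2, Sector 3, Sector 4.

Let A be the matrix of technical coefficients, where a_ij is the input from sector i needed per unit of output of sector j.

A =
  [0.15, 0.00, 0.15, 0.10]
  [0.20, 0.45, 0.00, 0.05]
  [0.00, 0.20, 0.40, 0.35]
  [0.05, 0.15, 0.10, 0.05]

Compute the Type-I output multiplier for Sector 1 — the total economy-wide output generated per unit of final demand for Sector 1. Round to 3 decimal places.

I − A =
  [   0.85     0.00    -0.15    -0.10]
  [  -0.20     0.55     0.00    -0.05]
  [   0.00    -0.20     0.60    -0.35]
  [  -0.05    -0.15    -0.10     0.95]
Compute the cofactors C_ij = (−1)^(i+j)·(3×3 minor ij) of I−A; the adjugate is their transpose:
adj(I−A) = Cᵀ =
  [ 0.288750   0.047375   0.082750   0.063375]
  [ 0.108500   0.449125   0.035125   0.048000]
  [ 0.058625   0.205125   0.432000   0.176125]
  [ 0.038500   0.095000   0.055375   0.274500]
det(I−A) = Σ_j (I−A)_1j·C_1j = (0.85)(0.288750) + (0.00)(0.108500) + (-0.15)(0.058625) + (-0.10)(0.038500) = 0.23279375
(I − A)⁻¹ = adj(I−A) / det(I−A) ≈
  [   1.2404     0.2035     0.3555     0.2722]
  [   0.4661     1.9293     0.1509     0.2062]
  [   0.2518     0.8811     1.8557     0.7566]
  [   0.1654     0.4081     0.2379     1.1792]
The output multiplier for sector j is the column-j sum of the Leontief inverse (I − A)⁻¹ = adj(I−A) / det(I−A).
Column 1 of adj(I−A): (0.288750, 0.108500, 0.058625, 0.038500); det(I−A) = 0.23279375.
m_1 = (0.288750 + 0.108500 + 0.058625 + 0.038500) / 0.23279375 = 0.494375 / 0.23279375 ≈ 2.124.

m_1 = 2.124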